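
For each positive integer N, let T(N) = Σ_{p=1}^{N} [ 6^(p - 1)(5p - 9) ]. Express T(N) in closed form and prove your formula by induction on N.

T(N) = 6^N(N - 2) + 2

We claim T(N) = 6^N(N - 2) + 2 for all N ≥ 1.
For the base case N = 1: T(1) = -4, and the closed form gives -4. They agree.
For the inductive step, assume it holds for an arbitrary p ≥ 1, so T(p) = 6^p(p - 2) + 2.
Then T(p+1) = T(p) + (6^p(5p - 4)) = (6^p(p - 2) + 2) + (6^p(5p - 4)).
Simplifying, T(p+1) = 6·6^p·p - 6·6^p + 2 = 6^(p+1)((p+1) - 2) + 2,
which is the closed form with N = p+1.
By induction, the statement is established for all N ≥ 1.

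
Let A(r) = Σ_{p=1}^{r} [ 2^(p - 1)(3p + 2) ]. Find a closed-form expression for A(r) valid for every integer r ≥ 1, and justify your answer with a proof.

A(r) = 2^r(3r - 1) + 1

We claim A(r) = 2^r(3r - 1) + 1 for all r ≥ 1.
When r = 1: A(1) = 5, and the closed form gives 5. They agree.
Inductive step: suppose the statement holds for some p ≥ 1, so A(p) = 2^p(3p - 1) + 1.
Then A(p+1) = A(p) + (2^p(3p + 5)) = (2^p(3p - 1) + 1) + (2^p(3p + 5)).
Simplifying, A(p+1) = 6·2^p·p + 4·2^p + 1 = 2^(p+1)(3(p+1) - 1) + 1,
which is the closed form with r = p+1.
Hence, by induction on r, the claim holds for every r ≥ 1.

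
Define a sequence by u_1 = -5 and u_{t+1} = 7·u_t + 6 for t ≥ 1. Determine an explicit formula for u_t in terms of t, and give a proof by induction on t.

u_t = -4·7^(t - 1) - 1

Computing the first terms: u_1 = -5, u_2 = -29, u_3 = -197. This suggests u_t = -4·7^(t - 1) - 1.
Base case (t = 1): the formula gives -5 = -5 = u_1.
Inductive step: assume the claim holds for t = i, so u_i = -4·7^(i - 1) - 1.
Then u_{i+1} = 7·u_i + 6 = 7·(-4·7^(i - 1) - 1) + 6 = -4·7^i - 1 = -4·7^((i+1) - 1) - 1,
which is the claimed formula at t = i+1.
This completes the induction.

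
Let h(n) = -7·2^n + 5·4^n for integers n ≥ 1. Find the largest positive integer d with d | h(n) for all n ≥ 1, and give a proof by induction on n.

d = 2

Computing the first values: h(1) = 6 and h(2) = 52; gcd(6, 52) = 2, so d ≤ 2.
We prove 2 | -7·2^n + 5·4^n for all n ≥ 1 by induction on n.
Base case (n = 1): h(1) = 6 = 2·(3), so 2 | h(1).
Suppose the result is true for n = k, i.e. 2 | h(k). Then
h(k+1) − 4·h(k) = (-7·2^(k+1) + 5·4^(k+1)) − 4·(-7·2^k + 5·4^k) = (-7)·2^k·(2 − 4) = (14)·2^k. Since 2 | h(k) by the inductive hypothesis, 2 | 4·h(k); and 2 | 14 since 14 = 2·7. Therefore 2 | h(k+1).
By the principle of mathematical induction, the result holds for all n ≥ 1.
Therefore the largest such d is 2.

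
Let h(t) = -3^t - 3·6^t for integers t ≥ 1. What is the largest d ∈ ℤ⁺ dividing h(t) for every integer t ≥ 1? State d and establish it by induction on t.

Computing the first values: h(1) = -21 and h(2) = -117; gcd(-21, -117) = 3, so d ≤ 3.
We prove 3 | -3^t - 3·6^t for all t ≥ 1 by induction on t.
When t = 1: h(1) = -21 = 3·(-7), so 3 | h(1).
Inductive step: suppose the statement holds for some p ≥ 1, i.e. 3 | h(p). Then
h(p+1) − 6·h(p) = (-3^(p+1) - 3·6^(p+1)) − 6·(-3^p - 3·6^p) = (-1)·3^p·(3 − 6) = (3)·3^p. Since 3 | h(p) by the inductive hypothesis, 3 | 6·h(p); and 3 | 3 since 3 = 3·1. Therefore 3 | h(p+1).
This completes the induction.
Therefore the largest such d is 3.

d = 3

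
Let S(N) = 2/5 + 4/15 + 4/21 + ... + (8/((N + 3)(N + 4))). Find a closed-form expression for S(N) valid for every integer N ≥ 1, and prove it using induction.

We claim S(N) = 2N/(N + 4) for all N ≥ 1.
When N = 1: S(1) = 2/5, and the closed form gives 2/5. They agree.
Inductive step: assume the claim holds for N = k, so S(k) = 2k/(k + 4).
Then S(k+1) = S(k) + (8/((k + 4)(k + 5))) = (2k/(k + 4)) + (8/((k + 4)(k + 5))).
Simplifying, S(k+1) = 2(k + 1)/(k + 5) = 2(k+1)/((k+1) + 4),
which is the closed form with N = k+1.
By the principle of mathematical induction, the result holds for all N ≥ 1.

S(N) = 2N/(N + 4)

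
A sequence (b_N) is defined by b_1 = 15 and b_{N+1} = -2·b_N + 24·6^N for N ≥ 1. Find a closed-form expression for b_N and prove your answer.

Computing the first terms: b_1 = 15, b_2 = 114, b_3 = 636. This suggests b_N = -3(-2)^(N - 1) + 3·6^N.
Base step (N = 1): the formula gives 15 = 15 = b_1.
For the inductive step, assume it holds for an arbitrary m ≥ 1, so b_m = -3(-2)^(m - 1) + 3·6^m.
Then b_{m+1} = -2·b_m + 24·6^m = -2·(-3(-2)^(m - 1) + 3·6^m) + 24·6^m = -3(-2)^m + 3·6^(m + 1) = -3(-2)^((m+1) - 1) + 3·6^(m+1),
which is the claimed formula at N = m+1.
By induction, the statement is established for all N ≥ 1.

b_N = -3(-2)^(N - 1) + 3·6^N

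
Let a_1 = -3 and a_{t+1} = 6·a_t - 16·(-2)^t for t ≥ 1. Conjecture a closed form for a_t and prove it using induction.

a_t = -(-2)^(t + 1) + 6^(t - 1)

Computing the first terms: a_1 = -3, a_2 = 14, a_3 = 20. This suggests a_t = -(-2)^(t + 1) + 6^(t - 1).
Base step (t = 1): the formula gives -3 = -3 = a_1.
For the inductive step, assume it holds for an arbitrary i ≥ 1, so a_i = -(-2)^(i + 1) + 6^(i - 1).
Then a_{i+1} = 6·a_i - 16·(-2)^i = 6·(-(-2)^(i + 1) + 6^(i - 1)) - 16·(-2)^i = -(-2)^(i + 2) + 6^i = -(-2)^((i+1) + 1) + 6^((i+1) - 1),
which is the claimed formula at t = i+1.
Hence, by induction on t, the claim holds for every t ≥ 1.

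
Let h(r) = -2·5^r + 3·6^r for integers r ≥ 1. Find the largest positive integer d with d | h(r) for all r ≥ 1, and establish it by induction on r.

d = 2

Computing the first values: h(1) = 8 and h(2) = 58; gcd(8, 58) = 2, so d ≤ 2.
We prove 2 | -2·5^r + 3·6^r for all r ≥ 1 by induction on r.
When r = 1: h(1) = 8 = 2·(4), so 2 | h(1).
For the inductive step, assume it holds for an arbitrary i ≥ 1, i.e. 2 | h(i). Then
h(i+1) − 6·h(i) = (-2·5^(i+1) + 3·6^(i+1)) − 6·(-2·5^i + 3·6^i) = (-2)·5^i·(5 − 6) = (2)·5^i. Since 2 | h(i) by the inductive hypothesis, 2 | 6·h(i); and 2 | 2 since 2 = 2·1. Therefore 2 | h(i+1).
By induction, the statement is established for all r ≥ 1.
Therefore the largest such d is 2.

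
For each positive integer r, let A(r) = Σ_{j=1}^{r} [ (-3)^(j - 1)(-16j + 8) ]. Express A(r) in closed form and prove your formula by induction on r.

We claim A(r) = (-3)^r(4r - 1) + 1 for all r ≥ 1.
When r = 1: A(1) = -8, and the closed form gives -8. They agree.
For the inductive step, assume it holds for an arbitrary j ≥ 1, so A(j) = (-3)^j(4j - 1) + 1.
Then A(j+1) = A(j) + ((-3)^j(-16j - 8)) = ((-3)^j(4j - 1) + 1) + ((-3)^j(-16j - 8)).
Simplifying, A(j+1) = -12(-3)^j·j - 9(-3)^j + 1 = (-3)^(j+1)(4(j+1) - 1) + 1,
which is the closed form with r = j+1.
This completes the induction.

A(r) = (-3)^r(4r - 1) + 1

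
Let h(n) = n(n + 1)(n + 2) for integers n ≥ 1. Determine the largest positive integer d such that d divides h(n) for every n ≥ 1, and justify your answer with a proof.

Computing the first values: h(1) = 6 and h(2) = 24; gcd(6, 24) = 6, so d ≤ 6.
We prove 6 | n(n + 1)(n + 2) for all n ≥ 1 by induction on n.
Base step (n = 1): h(1) = 6 = 6·(1), so 6 | h(1).
For the inductive step, assume it holds for an arbitrary i ≥ 1, i.e. 6 | h(i). Then
h(i+1) − h(i) = (i+1)·(i+2)·(i+3) − i·(i+1)·(i+2) = (i+1)·(i+2)·[(i+3) − i] = 3·(i+1)·(i+2). The product of 2 consecutive integers is divisible by (2)! = 2, so h(i+1) − h(i) is divisible by 3·2 = 6. By the inductive hypothesis 6 | h(i), hence 6 | h(i+1).
This completes the induction.
Therefore the largest such d is 6.

d = 6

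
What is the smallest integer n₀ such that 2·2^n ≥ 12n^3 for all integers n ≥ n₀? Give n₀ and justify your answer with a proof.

At n = 14: 32768 < 32928, so the inequality fails and n₀ ≥ 15. We prove 2·2^n ≥ 12n^3 for all n ≥ 15.
Base case (n = 15): 2·2^n = 65536 and 12n^3 = 40500, so 65536 ≥ 40500.
For the inductive step, assume it holds for an arbitrary i ≥ 15, so 2·2^i ≥ 12i^3.
Then 2·2^(i + 1) = 2·(2·2^i) ≥ 2·(12i^3).
Also, for i ≥ 15 we have 2·(12i^3) ≥ 12(i+1)^3, since 2 ≥ (1 + 1/i)^3 for all i ≥ 15.
Combining, 2·2^(i + 1) ≥ 12(i+1)^3.
By the principle of mathematical induction, the result holds for all n ≥ 15.
Hence the smallest such n₀ is 15.

n₀ = 15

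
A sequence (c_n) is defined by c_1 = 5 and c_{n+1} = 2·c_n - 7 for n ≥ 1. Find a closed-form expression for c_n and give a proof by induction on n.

Computing the first terms: c_1 = 5, c_2 = 3, c_3 = -1. This suggests c_n = -2^n + 7.
For the base case n = 1: the formula gives 5 = 5 = c_1.
Suppose the result is true for n = p, so c_p = -2^p + 7.
Then c_{p+1} = 2·c_p - 7 = 2·(-2^p + 7) - 7 = -2^(p + 1) + 7,
which is the claimed formula at n = p+1.
By the principle of mathematical induction, the result holds for all n ≥ 1.

c_n = -2^n + 7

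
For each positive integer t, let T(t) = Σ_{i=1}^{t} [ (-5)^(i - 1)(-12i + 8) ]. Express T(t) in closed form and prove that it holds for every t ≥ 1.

T(t) = (-5)^t(2t - 1) + 1

We claim T(t) = (-5)^t(2t - 1) + 1 for all t ≥ 1.
Base case (t = 1): T(1) = -4, and the closed form gives -4. They agree.
For the inductive step, assume it holds for an arbitrary i ≥ 1, so T(i) = (-5)^i(2i - 1) + 1.
Then T(i+1) = T(i) + ((-5)^i(-12i - 4)) = ((-5)^i(2i - 1) + 1) + ((-5)^i(-12i - 4)).
Simplifying, T(i+1) = -10(-5)^i·i - 5(-5)^i + 1 = (-5)^(i+1)(2(i+1) - 1) + 1,
which is the closed form with t = i+1.
Hence, by induction on t, the claim holds for every t ≥ 1.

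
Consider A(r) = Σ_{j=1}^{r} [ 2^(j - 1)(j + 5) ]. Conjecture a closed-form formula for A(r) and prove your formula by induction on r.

We claim A(r) = 2^r(r + 4) - 4 for all r ≥ 1.
Base case (r = 1): A(1) = 6, and the closed form gives 6. They agree.
Inductive step: suppose the statement holds for some j ≥ 1, so A(j) = 2^j(j + 4) - 4.
Then A(j+1) = A(j) + (2^j(j + 6)) = (2^j(j + 4) - 4) + (2^j(j + 6)).
Simplifying, A(j+1) = 2·2^j·j + 10·2^j - 4 = 2^(j+1)((j+1) + 4) - 4,
which is the closed form with r = j+1.
This completes the induction.

A(r) = 2^r(r + 4) - 4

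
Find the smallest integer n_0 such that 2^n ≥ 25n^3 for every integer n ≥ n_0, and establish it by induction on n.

At n = 16: 65536 < 102400, so the inequality fails and n_0 ≥ 17. We prove 2^n ≥ 25n^3 for all n ≥ 17.
Base case (n = 17): 2^n = 131072 and 25n^3 = 122825, so 131072 ≥ 122825.
Inductive step: suppose the statement holds for some r ≥ 17, so 2^r ≥ 25r^3.
Then 2^(r + 1) = 2·(2^r) ≥ 2·(25r^3).
Also, for r ≥ 17 we have 2·(25r^3) ≥ 25(r+1)^3, since 2 ≥ (1 + 1/r)^3 for all r ≥ 17.
Combining, 2^(r + 1) ≥ 25(r+1)^3.
By induction, the statement is established for all n ≥ 17.
Hence the smallest such n_0 is 17.

n_0 = 17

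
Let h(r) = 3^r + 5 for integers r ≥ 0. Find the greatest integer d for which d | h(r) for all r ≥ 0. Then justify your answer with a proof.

Computing the first values: h(0) = 6 and h(1) = 8; gcd(6, 8) = 2, so d ≤ 2.
We prove 2 | 3^r + 5 for all r ≥ 0 by induction on r.
When r = 0: h(0) = 6 = 2·(3), so 2 | h(0).
For the inductive step, assume it holds for an arbitrary j ≥ 0, i.e. 2 | h(j). Then
h(j+1) = 3^(j+1) + 5 = 3·(3^j + 5) - 10 = 3·h(j) - 10. The first term is divisible by 2 by the inductive hypothesis, and -10 is divisible by 2. Hence 2 | h(j+1).
Hence, by induction on r, the claim holds for every r ≥ 0.
Therefore the largest such d is 2.

d = 2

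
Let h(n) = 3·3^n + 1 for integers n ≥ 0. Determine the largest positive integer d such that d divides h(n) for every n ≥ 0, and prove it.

Computing the first values: h(0) = 4 and h(1) = 10; gcd(4, 10) = 2, so d ≤ 2.
We prove 2 | 3·3^n + 1 for all n ≥ 0 by induction on n.
When n = 0: h(0) = 4 = 2·(2), so 2 | h(0).
Inductive step: assume the claim holds for n = k, i.e. 2 | h(k). Then
h(k+1) = 3·3^(k+1) + 1 = 3·(3·3^k + 1) - 2 = 3·h(k) - 2. The first term is divisible by 2 by the inductive hypothesis, and -2 is divisible by 2. Hence 2 | h(k+1).
By the principle of mathematical induction, the result holds for all n ≥ 0.
Therefore the largest such d is 2.

d = 2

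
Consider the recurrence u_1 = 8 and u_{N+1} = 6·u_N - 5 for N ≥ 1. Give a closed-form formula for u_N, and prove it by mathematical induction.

u_N = 7·6^(N - 1) + 1

Computing the first terms: u_1 = 8, u_2 = 43, u_3 = 253. This suggests u_N = 7·6^(N - 1) + 1.
For the base case N = 1: the formula gives 8 = 8 = u_1.
Inductive step: assume the claim holds for N = i, so u_i = 7·6^(i - 1) + 1.
Then u_{i+1} = 6·u_i - 5 = 6·(7·6^(i - 1) + 1) - 5 = 7·6^i + 1 = 7·6^((i+1) - 1) + 1,
which is the claimed formula at N = i+1.
By the principle of mathematical induction, the result holds for all N ≥ 1.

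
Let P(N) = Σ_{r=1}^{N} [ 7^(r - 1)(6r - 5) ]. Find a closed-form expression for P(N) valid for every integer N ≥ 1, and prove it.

We claim P(N) = 7^N(N - 1) + 1 for all N ≥ 1.
Base case (N = 1): P(1) = 1, and the closed form gives 1. They agree.
Inductive step: assume the claim holds for N = r, so P(r) = 7^r(r - 1) + 1.
Then P(r+1) = P(r) + (7^r(6r + 1)) = (7^r(r - 1) + 1) + (7^r(6r + 1)).
Simplifying, P(r+1) = 7^(r + 1)r + 1 = 7^(r+1)((r+1) - 1) + 1,
which is the closed form with N = r+1.
By the principle of mathematical induction, the result holds for all N ≥ 1.

P(N) = 7^N(N - 1) + 1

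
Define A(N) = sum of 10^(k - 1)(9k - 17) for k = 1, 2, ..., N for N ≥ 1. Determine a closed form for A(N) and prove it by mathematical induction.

We claim A(N) = 10^N(N - 2) + 2 for all N ≥ 1.
When N = 1: A(1) = -8, and the closed form gives -8. They agree.
Suppose the result is true for N = k, so A(k) = 10^k(k - 2) + 2.
Then A(k+1) = A(k) + (10^k(9k - 8)) = (10^k(k - 2) + 2) + (10^k(9k - 8)).
Simplifying, A(k+1) = 10·10^k·k - 10·10^k + 2 = 10^(k+1)((k+1) - 2) + 2,
which is the closed form with N = k+1.
Hence, by induction on N, the claim holds for every N ≥ 1.

A(N) = 10^N(N - 2) + 2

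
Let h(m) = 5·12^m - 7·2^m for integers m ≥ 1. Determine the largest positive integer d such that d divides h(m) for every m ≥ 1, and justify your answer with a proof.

d = 2

Computing the first values: h(1) = 46 and h(2) = 692; gcd(46, 692) = 2, so d ≤ 2.
We prove 2 | 5·12^m - 7·2^m for all m ≥ 1 by induction on m.
Base step (m = 1): h(1) = 46 = 2·(23), so 2 | h(1).
For the inductive step, assume it holds for an arbitrary p ≥ 1, i.e. 2 | h(p). Then
h(p+1) − 12·h(p) = (5·12^(p+1) - 7·2^(p+1)) − 12·(5·12^p - 7·2^p) = (-7)·2^p·(2 − 12) = (70)·2^p. Since 2 | h(p) by the inductive hypothesis, 2 | 12·h(p); and 2 | 70 since 70 = 2·35. Therefore 2 | h(p+1).
Hence, by induction on m, the claim holds for every m ≥ 1.
Therefore the largest such d is 2.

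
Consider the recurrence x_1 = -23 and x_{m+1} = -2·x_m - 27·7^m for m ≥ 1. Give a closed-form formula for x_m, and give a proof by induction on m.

Computing the first terms: x_1 = -23, x_2 = -143, x_3 = -1037. This suggests x_m = (-2)^m - 3·7^m.
Base step (m = 1): the formula gives -23 = -23 = x_1.
Inductive step: assume the claim holds for m = k, so x_k = (-2)^k - 3·7^k.
Then x_{k+1} = -2·x_k - 27·7^k = -2·((-2)^k - 3·7^k) - 27·7^k = (-2)^(k + 1) - 3·7^(k + 1),
which is the claimed formula at m = k+1.
By the principle of mathematical induction, the result holds for all m ≥ 1.

x_m = (-2)^m - 3·7^m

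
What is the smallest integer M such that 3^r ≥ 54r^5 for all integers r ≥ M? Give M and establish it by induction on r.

At r = 16: 43046721 < 56623104, so the inequality fails and M ≥ 17. We prove 3^r ≥ 54r^5 for all r ≥ 17.
For the base case r = 17: 3^r = 129140163 and 54r^5 = 76672278, so 129140163 ≥ 76672278.
Suppose the result is true for r = p, so 3^p ≥ 54p^5.
Then 3^(p + 1) = 3·(3^p) ≥ 3·(54p^5).
Also, for p ≥ 17 we have 3·(54p^5) ≥ 54(p+1)^5, since 3 ≥ (1 + 1/p)^5 for all p ≥ 17.
Combining, 3^(p + 1) ≥ 54(p+1)^5.
This completes the induction.
Hence the smallest such M is 17.

M = 17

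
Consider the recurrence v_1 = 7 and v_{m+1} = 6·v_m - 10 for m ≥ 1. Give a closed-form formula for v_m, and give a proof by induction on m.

v_m = 5·6^(m - 1) + 2

Computing the first terms: v_1 = 7, v_2 = 32, v_3 = 182. This suggests v_m = 5·6^(m - 1) + 2.
Base step (m = 1): the formula gives 7 = 7 = v_1.
For the inductive step, assume it holds for an arbitrary k ≥ 1, so v_k = 5·6^(k - 1) + 2.
Then v_{k+1} = 6·v_k - 10 = 6·(5·6^(k - 1) + 2) - 10 = 5·6^k + 2 = 5·6^((k+1) - 1) + 2,
which is the claimed formula at m = k+1.
By the principle of mathematical induction, the result holds for all m ≥ 1.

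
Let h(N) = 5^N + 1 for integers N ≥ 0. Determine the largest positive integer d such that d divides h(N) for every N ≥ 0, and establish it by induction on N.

Computing the first values: h(0) = 2 and h(1) = 6; gcd(2, 6) = 2, so d ≤ 2.
We prove 2 | 5^N + 1 for all N ≥ 0 by induction on N.
Base step (N = 0): h(0) = 2 = 2·(1), so 2 | h(0).
For the inductive step, assume it holds for an arbitrary m ≥ 0, i.e. 2 | h(m). Then
h(m+1) = 5^(m+1) + 1 = 5·(5^m + 1) - 4 = 5·h(m) - 4. The first term is divisible by 2 by the inductive hypothesis, and -4 is divisible by 2. Hence 2 | h(m+1).
By induction, the statement is established for all N ≥ 0.
Therefore the largest such d is 2.

d = 2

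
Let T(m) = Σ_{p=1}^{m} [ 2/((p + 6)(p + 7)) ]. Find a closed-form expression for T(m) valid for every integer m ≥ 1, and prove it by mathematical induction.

We claim T(m) = 2m/(7(m + 7)) for all m ≥ 1.
When m = 1: T(1) = 1/28, and the closed form gives 1/28. They agree.
Inductive step: suppose the statement holds for some p ≥ 1, so T(p) = 2p/(7(p + 7)).
Then T(p+1) = T(p) + (2/((p + 7)(p + 8))) = (2p/(7(p + 7))) + (2/((p + 7)(p + 8))).
Simplifying, T(p+1) = 2(p + 1)/(7(p + 8)) = 2(p+1)/(7((p+1) + 7)),
which is the closed form with m = p+1.
By the principle of mathematical induction, the result holds for all m ≥ 1.

T(m) = 2m/(7(m + 7))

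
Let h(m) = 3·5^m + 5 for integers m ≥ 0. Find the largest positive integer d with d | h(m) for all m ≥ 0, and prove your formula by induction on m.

Computing the first values: h(0) = 8 and h(1) = 20; gcd(8, 20) = 4, so d ≤ 4.
We prove 4 | 3·5^m + 5 for all m ≥ 0 by induction on m.
Base step (m = 0): h(0) = 8 = 4·(2), so 4 | h(0).
Inductive step: suppose the statement holds for some r ≥ 0, i.e. 4 | h(r). Then
h(r+1) = 3·5^(r+1) + 5 = 5·(3·5^r + 5) - 20 = 5·h(r) - 20. The first term is divisible by 4 by the inductive hypothesis, and -20 is divisible by 4. Hence 4 | h(r+1).
Hence, by induction on m, the claim holds for every m ≥ 0.
Therefore the largest such d is 4.

d = 4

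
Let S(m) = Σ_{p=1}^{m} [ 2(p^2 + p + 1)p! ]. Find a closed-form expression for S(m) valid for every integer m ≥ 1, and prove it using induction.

We claim S(m) = (2m + 2)(m + 1)! - 2 for all m ≥ 1.
For the base case m = 1: S(1) = 6, and the closed form gives 6. They agree.
Suppose the result is true for m = p, so S(p) = (2p + 2)(p + 1)! - 2.
Then S(p+1) = S(p) + (2(p^2 + 3p + 3)(p + 1)!) = ((2p + 2)(p + 1)! - 2) + (2(p^2 + 3p + 3)(p + 1)!).
Simplifying, S(p+1) = (2(p+1) + 2)((p+1) + 1)! - 2,
which is the closed form with m = p+1.
By induction, the statement is established for all m ≥ 1.

S(m) = (2m + 2)(m + 1)! - 2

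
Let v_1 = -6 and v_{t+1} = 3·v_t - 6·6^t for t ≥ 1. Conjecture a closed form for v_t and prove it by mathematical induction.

v_t = 2·3^t - 2·6^t

Computing the first terms: v_1 = -6, v_2 = -54, v_3 = -378. This suggests v_t = 2·3^t - 2·6^t.
Base case (t = 1): the formula gives -6 = -6 = v_1.
Inductive step: suppose the statement holds for some p ≥ 1, so v_p = 2·3^p - 2·6^p.
Then v_{p+1} = 3·v_p - 6·6^p = 3·(2·3^p - 2·6^p) - 6·6^p = 2·3^(p + 1) - 2·6^(p + 1),
which is the claimed formula at t = p+1.
This completes the induction.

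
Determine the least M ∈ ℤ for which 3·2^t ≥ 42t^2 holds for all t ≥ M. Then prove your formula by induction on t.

M = 11

At t = 10: 3072 < 4200, so the inequality fails and M ≥ 11. We prove 3·2^t ≥ 42t^2 for all t ≥ 11.
Base step (t = 11): 3·2^t = 6144 and 42t^2 = 5082, so 6144 ≥ 5082.
Inductive step: suppose the statement holds for some r ≥ 11, so 3·2^r ≥ 42r^2.
Then 3·2^(r + 1) = 2·(3·2^r) ≥ 2·(42r^2).
Also, for r ≥ 11 we have 2·(42r^2) ≥ 42(r+1)^2, since 2 ≥ (1 + 1/r)^2 for all r ≥ 11.
Combining, 3·2^(r + 1) ≥ 42(r+1)^2.
This completes the induction.
Hence the smallest such M is 11.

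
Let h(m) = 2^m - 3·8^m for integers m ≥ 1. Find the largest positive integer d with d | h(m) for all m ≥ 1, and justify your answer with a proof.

Computing the first values: h(1) = -22 and h(2) = -188; gcd(-22, -188) = 2, so d ≤ 2.
We prove 2 | 2^m - 3·8^m for all m ≥ 1 by induction on m.
Base step (m = 1): h(1) = -22 = 2·(-11), so 2 | h(1).
Suppose the result is true for m = p, i.e. 2 | h(p). Then
h(p+1) − 8·h(p) = (2^(p+1) - 3·8^(p+1)) − 8·(2^p - 3·8^p) = (1)·2^p·(2 − 8) = (-6)·2^p. Since 2 | h(p) by the inductive hypothesis, 2 | 8·h(p); and 2 | -6 since -6 = 2·-3. Therefore 2 | h(p+1).
Hence, by induction on m, the claim holds for every m ≥ 1.
Therefore the largest such d is 2.

d = 2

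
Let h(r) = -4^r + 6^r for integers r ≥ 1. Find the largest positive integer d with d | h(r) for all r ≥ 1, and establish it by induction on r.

d = 2

Computing the first values: h(1) = 2 and h(2) = 20; gcd(2, 20) = 2, so d ≤ 2.
We prove 2 | -4^r + 6^r for all r ≥ 1 by induction on r.
For the base case r = 1: h(1) = 2 = 2·(1), so 2 | h(1).
Suppose the result is true for r = k, i.e. 2 | h(k). Then
6^{k+1} − 4^{k+1} = 6·6^k − 4·4^k = 6·(6^k − 4^k) + (2)·4^k. The first term is divisible by 2 by the inductive hypothesis, and the second term (2)·4^k is divisible by 2 since 2 | 2. Hence 2 | h(k+1).
By induction, the statement is established for all r ≥ 1.
Therefore the largest such d is 2.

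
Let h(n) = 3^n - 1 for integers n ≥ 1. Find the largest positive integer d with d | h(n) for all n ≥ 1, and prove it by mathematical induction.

Computing the first values: h(1) = 2 and h(2) = 8; gcd(2, 8) = 2, so d ≤ 2.
We prove 2 | 3^n - 1 for all n ≥ 1 by induction on n.
Base step (n = 1): h(1) = 2 = 2·(1), so 2 | h(1).
Inductive step: assume the claim holds for n = m, i.e. 2 | h(m). Then
3^{m+1} − 1^{m+1} = 3·3^m − 1·1^m = 3·(3^m − 1^m) + (2)·1^m. The first term is divisible by 2 by the inductive hypothesis, and the second term (2)·1^m is divisible by 2 since 2 | 2. Hence 2 | h(m+1).
By induction, the statement is established for all n ≥ 1.
Therefore the largest such d is 2.

d = 2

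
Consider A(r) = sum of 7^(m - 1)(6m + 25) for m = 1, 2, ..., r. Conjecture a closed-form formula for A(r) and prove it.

A(r) = 7^r(r + 4) - 4

We claim A(r) = 7^r(r + 4) - 4 for all r ≥ 1.
Base step (r = 1): A(1) = 31, and the closed form gives 31. They agree.
Inductive step: assume the claim holds for r = m, so A(m) = 7^m(m + 4) - 4.
Then A(m+1) = A(m) + (7^m(6m + 31)) = (7^m(m + 4) - 4) + (7^m(6m + 31)).
Simplifying, A(m+1) = 7·7^m·m + 35·7^m - 4 = 7^(m+1)((m+1) + 4) - 4,
which is the closed form with r = m+1.
This completes the induction.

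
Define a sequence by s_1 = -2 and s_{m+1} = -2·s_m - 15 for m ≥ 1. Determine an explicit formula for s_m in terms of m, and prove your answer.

Computing the first terms: s_1 = -2, s_2 = -11, s_3 = 7. This suggests s_m = 3(-2)^(m - 1) - 5.
For the base case m = 1: the formula gives -2 = -2 = s_1.
Suppose the result is true for m = r, so s_r = 3(-2)^(r - 1) - 5.
Then s_{r+1} = -2·s_r - 15 = -2·(3(-2)^(r - 1) - 5) - 15 = 3(-2)^r - 5 = 3(-2)^((r+1) - 1) - 5,
which is the claimed formula at m = r+1.
Hence, by induction on m, the claim holds for every m ≥ 1.

s_m = 3(-2)^(m - 1) - 5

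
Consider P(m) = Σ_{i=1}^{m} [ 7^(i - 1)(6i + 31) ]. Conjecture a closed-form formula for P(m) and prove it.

P(m) = 7^m(m + 5) - 5

We claim P(m) = 7^m(m + 5) - 5 for all m ≥ 1.
When m = 1: P(1) = 37, and the closed form gives 37. They agree.
Inductive step: assume the claim holds for m = i, so P(i) = 7^i(i + 5) - 5.
Then P(i+1) = P(i) + (7^i(6i + 37)) = (7^i(i + 5) - 5) + (7^i(6i + 37)).
Simplifying, P(i+1) = 7·7^i·i + 42·7^i - 5 = 7^(i+1)((i+1) + 5) - 5,
which is the closed form with m = i+1.
By induction, the statement is established for all m ≥ 1.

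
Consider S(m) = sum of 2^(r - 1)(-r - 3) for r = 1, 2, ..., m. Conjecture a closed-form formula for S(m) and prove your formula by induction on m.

We claim S(m) = -2^m(m + 2) + 2 for all m ≥ 1.
When m = 1: S(1) = -4, and the closed form gives -4. They agree.
For the inductive step, assume it holds for an arbitrary r ≥ 1, so S(r) = -2^r(r + 2) + 2.
Then S(r+1) = S(r) + (2^r(-r - 4)) = (-2^r(r + 2) + 2) + (2^r(-r - 4)).
Simplifying, S(r+1) = -2·2^r·r - 6·2^r + 2 = -2^(r+1)((r+1) + 2) + 2,
which is the closed form with m = r+1.
Hence, by induction on m, the claim holds for every m ≥ 1.

S(m) = -2^m(m + 2) + 2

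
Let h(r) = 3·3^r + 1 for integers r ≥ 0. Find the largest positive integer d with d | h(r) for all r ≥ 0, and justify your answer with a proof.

Computing the first values: h(0) = 4 and h(1) = 10; gcd(4, 10) = 2, so d ≤ 2.
We prove 2 | 3·3^r + 1 for all r ≥ 0 by induction on r.
Base case (r = 0): h(0) = 4 = 2·(2), so 2 | h(0).
Inductive step: assume the claim holds for r = j, i.e. 2 | h(j). Then
h(j+1) = 3·3^(j+1) + 1 = 3·(3·3^j + 1) - 2 = 3·h(j) - 2. The first term is divisible by 2 by the inductive hypothesis, and -2 is divisible by 2. Hence 2 | h(j+1).
By the principle of mathematical induction, the result holds for all r ≥ 0.
Therefore the largest such d is 2.

d = 2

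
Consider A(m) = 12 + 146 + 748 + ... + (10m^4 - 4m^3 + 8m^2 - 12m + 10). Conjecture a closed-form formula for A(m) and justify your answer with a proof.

We claim A(m) = m(2m^4 + 4m^3 + 4m^2 - 3m + 5) for all m ≥ 1.
When m = 1: A(1) = 12, and the closed form gives 12. They agree.
For the inductive step, assume it holds for an arbitrary j ≥ 1, so A(j) = j(2j^4 + 4j^3 + 4j^2 - 3j + 5).
Then A(j+1) = A(j) + (10j^4 + 36j^3 + 56j^2 + 32j + 12) = (j(2j^4 + 4j^3 + 4j^2 - 3j + 5)) + (10j^4 + 36j^3 + 56j^2 + 32j + 12).
Simplifying, A(j+1) = (j + 1)(2j^4 + 12j^3 + 28j^2 + 25j + 12) = (j+1)(2(j+1)^4 + 4(j+1)^3 + 4(j+1)^2 - 3(j+1) + 5),
which is the closed form with m = j+1.
Hence, by induction on m, the claim holds for every m ≥ 1.

A(m) = m(2m^4 + 4m^3 + 4m^2 - 3m + 5)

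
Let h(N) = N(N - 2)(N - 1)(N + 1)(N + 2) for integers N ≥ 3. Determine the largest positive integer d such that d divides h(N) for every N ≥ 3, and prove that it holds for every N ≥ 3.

d = 120

Computing the first values: h(3) = 120 and h(4) = 720; gcd(120, 720) = 120, so d ≤ 120.
We prove 120 | N(N - 2)(N - 1)(N + 1)(N + 2) for all N ≥ 3 by induction on N.
When N = 3: h(3) = 120 = 120·(1), so 120 | h(3).
Suppose the result is true for N = j, i.e. 120 | h(j). Then
h(j+1) − h(j) = (j-1)·j·(j+1)·(j+2)·(j+3) − (j-2)·(j-1)·j·(j+1)·(j+2) = (j-1)·j·(j+1)·(j+2)·[(j+3) − (j-2)] = 5·(j-1)·j·(j+1)·(j+2). The product of 4 consecutive integers is divisible by (4)! = 24, so h(j+1) − h(j) is divisible by 5·24 = 120. By the inductive hypothesis 120 | h(j), hence 120 | h(j+1).
Hence, by induction on N, the claim holds for every N ≥ 3.
Therefore the largest such d is 120.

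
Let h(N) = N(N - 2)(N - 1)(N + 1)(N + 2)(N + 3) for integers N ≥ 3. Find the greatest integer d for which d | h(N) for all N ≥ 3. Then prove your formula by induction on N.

d = 720

Computing the first values: h(3) = 720 and h(4) = 5040; gcd(720, 5040) = 720, so d ≤ 720.
We prove 720 | N(N - 2)(N - 1)(N + 1)(N + 2)(N + 3) for all N ≥ 3 by induction on N.
When N = 3: h(3) = 720 = 720·(1), so 720 | h(3).
Inductive step: assume the claim holds for N = i, i.e. 720 | h(i). Then
h(i+1) − h(i) = (i-1)·i·(i+1)·(i+2)·(i+3)·(i+4) − (i-2)·(i-1)·i·(i+1)·(i+2)·(i+3) = (i-1)·i·(i+1)·(i+2)·(i+3)·[(i+4) − (i-2)] = 6·(i-1)·i·(i+1)·(i+2)·(i+3). The product of 5 consecutive integers is divisible by (5)! = 120, so h(i+1) − h(i) is divisible by 6·120 = 720. By the inductive hypothesis 720 | h(i), hence 720 | h(i+1).
By the principle of mathematical induction, the result holds for all N ≥ 3.
Therefore the largest such d is 720.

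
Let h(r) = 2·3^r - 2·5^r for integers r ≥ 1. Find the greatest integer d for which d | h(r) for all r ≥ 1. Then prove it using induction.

d = 4

Computing the first values: h(1) = -4 and h(2) = -32; gcd(-4, -32) = 4, so d ≤ 4.
We prove 4 | 2·3^r - 2·5^r for all r ≥ 1 by induction on r.
When r = 1: h(1) = -4 = 4·(-1), so 4 | h(1).
Inductive step: suppose the statement holds for some j ≥ 1, i.e. 4 | h(j). Then
h(j+1) − 5·h(j) = (2·3^(j+1) - 2·5^(j+1)) − 5·(2·3^j - 2·5^j) = (2)·3^j·(3 − 5) = (-4)·3^j. Since 4 | h(j) by the inductive hypothesis, 4 | 5·h(j); and 4 | -4 since -4 = 4·-1. Therefore 4 | h(j+1).
By induction, the statement is established for all r ≥ 1.
Therefore the largest such d is 4.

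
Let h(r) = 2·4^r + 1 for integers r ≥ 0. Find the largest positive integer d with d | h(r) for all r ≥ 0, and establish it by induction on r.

Computing the first values: h(0) = 3 and h(1) = 9; gcd(3, 9) = 3, so d ≤ 3.
We prove 3 | 2·4^r + 1 for all r ≥ 0 by induction on r.
When r = 0: h(0) = 3 = 3·(1), so 3 | h(0).
Inductive step: assume the claim holds for r = k, i.e. 3 | h(k). Then
h(k+1) = 2·4^(k+1) + 1 = 4·(2·4^k + 1) - 3 = 4·h(k) - 3. The first term is divisible by 3 by the inductive hypothesis, and -3 is divisible by 3. Hence 3 | h(k+1).
This completes the induction.
Therefore the largest such d is 3.

d = 3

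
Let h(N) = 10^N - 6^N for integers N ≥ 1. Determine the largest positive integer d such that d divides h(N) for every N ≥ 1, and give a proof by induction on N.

Computing the first values: h(1) = 4 and h(2) = 64; gcd(4, 64) = 4, so d ≤ 4.
We prove 4 | 10^N - 6^N for all N ≥ 1 by induction on N.
Base case (N = 1): h(1) = 4 = 4·(1), so 4 | h(1).
Suppose the result is true for N = i, i.e. 4 | h(i). Then
10^{i+1} − 6^{i+1} = 10·10^i − 6·6^i = 10·(10^i − 6^i) + (4)·6^i. The first term is divisible by 4 by the inductive hypothesis, and the second term (4)·6^i is divisible by 4 since 4 | 4. Hence 4 | h(i+1).
By induction, the statement is established for all N ≥ 1.
Therefore the largest such d is 4.

d = 4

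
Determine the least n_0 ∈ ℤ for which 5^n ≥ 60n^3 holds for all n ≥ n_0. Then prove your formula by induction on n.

n_0 = 6

At n = 5: 3125 < 7500, so the inequality fails and n_0 ≥ 6. We prove 5^n ≥ 60n^3 for all n ≥ 6.
When n = 6: 5^n = 15625 and 60n^3 = 12960, so 15625 ≥ 12960.
Inductive step: suppose the statement holds for some m ≥ 6, so 5^m ≥ 60m^3.
Then 5^(m + 1) = 5·(5^m) ≥ 5·(60m^3).
Also, for m ≥ 6 we have 5·(60m^3) ≥ 60(m+1)^3, since 5 ≥ (1 + 1/m)^3 for all m ≥ 6.
Combining, 5^(m + 1) ≥ 60(m+1)^3.
By the principle of mathematical induction, the result holds for all n ≥ 6.
Hence the smallest such n_0 is 6.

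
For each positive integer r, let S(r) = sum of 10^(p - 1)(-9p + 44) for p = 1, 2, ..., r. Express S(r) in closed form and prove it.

S(r) = 10^r(-r + 5) - 5

We claim S(r) = 10^r(-r + 5) - 5 for all r ≥ 1.
Base step (r = 1): S(1) = 35, and the closed form gives 35. They agree.
Inductive step: assume the claim holds for r = p, so S(p) = 10^p(-p + 5) - 5.
Then S(p+1) = S(p) + (10^p(-9p + 35)) = (10^p(-p + 5) - 5) + (10^p(-9p + 35)).
Simplifying, S(p+1) = -10·10^p·p + 40·10^p - 5 = 10^(p+1)(-(p+1) + 5) - 5,
which is the closed form with r = p+1.
By the principle of mathematical induction, the result holds for all r ≥ 1.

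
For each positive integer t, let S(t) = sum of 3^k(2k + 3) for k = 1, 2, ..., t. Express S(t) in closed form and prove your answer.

We claim S(t) = 3·3^t(t + 1) - 3 for all t ≥ 1.
Base step (t = 1): S(1) = 15, and the closed form gives 15. They agree.
For the inductive step, assume it holds for an arbitrary k ≥ 1, so S(k) = 3·3^k(k + 1) - 3.
Then S(k+1) = S(k) + (3^(k + 1)(2k + 5)) = (3·3^k(k + 1) - 3) + (3^(k + 1)(2k + 5)).
Simplifying, S(k+1) = 9·3^k·k + 18·3^k - 3 = 3·3^(k+1)((k+1) + 1) - 3,
which is the closed form with t = k+1.
Hence, by induction on t, the claim holds for every t ≥ 1.

S(t) = 3·3^t(t + 1) - 3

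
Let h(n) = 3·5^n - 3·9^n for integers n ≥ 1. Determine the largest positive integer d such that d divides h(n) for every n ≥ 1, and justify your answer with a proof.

Computing the first values: h(1) = -12 and h(2) = -168; gcd(-12, -168) = 12, so d ≤ 12.
We prove 12 | 3·5^n - 3·9^n for all n ≥ 1 by induction on n.
Base step (n = 1): h(1) = -12 = 12·(-1), so 12 | h(1).
For the inductive step, assume it holds for an arbitrary k ≥ 1, i.e. 12 | h(k). Then
h(k+1) − 9·h(k) = (3·5^(k+1) - 3·9^(k+1)) − 9·(3·5^k - 3·9^k) = (3)·5^k·(5 − 9) = (-12)·5^k. Since 12 | h(k) by the inductive hypothesis, 12 | 9·h(k); and 12 | -12 since -12 = 12·-1. Therefore 12 | h(k+1).
By the principle of mathematical induction, the result holds for all n ≥ 1.
Therefore the largest such d is 12.

d = 12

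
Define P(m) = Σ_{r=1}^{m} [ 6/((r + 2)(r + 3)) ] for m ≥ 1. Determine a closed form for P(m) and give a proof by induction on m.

P(m) = 2m/(m + 3)

We claim P(m) = 2m/(m + 3) for all m ≥ 1.
For the base case m = 1: P(1) = 1/2, and the closed form gives 1/2. They agree.
For the inductive step, assume it holds for an arbitrary r ≥ 1, so P(r) = 2r/(r + 3).
Then P(r+1) = P(r) + (6/((r + 3)(r + 4))) = (2r/(r + 3)) + (6/((r + 3)(r + 4))).
Simplifying, P(r+1) = 2(r + 1)/(r + 4) = 2(r+1)/((r+1) + 3),
which is the closed form with m = r+1.
By the principle of mathematical induction, the result holds for all m ≥ 1.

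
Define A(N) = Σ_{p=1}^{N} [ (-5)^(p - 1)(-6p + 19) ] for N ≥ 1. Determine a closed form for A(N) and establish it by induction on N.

A(N) = (-5)^N(N - 3) + 3

We claim A(N) = (-5)^N(N - 3) + 3 for all N ≥ 1.
Base case (N = 1): A(1) = 13, and the closed form gives 13. They agree.
Suppose the result is true for N = p, so A(p) = (-5)^p(p - 3) + 3.
Then A(p+1) = A(p) + ((-5)^p(-6p + 13)) = ((-5)^p(p - 3) + 3) + ((-5)^p(-6p + 13)).
Simplifying, A(p+1) = -5(-5)^p·p + 10(-5)^p + 3 = (-5)^(p+1)((p+1) - 3) + 3,
which is the closed form with N = p+1.
By induction, the statement is established for all N ≥ 1.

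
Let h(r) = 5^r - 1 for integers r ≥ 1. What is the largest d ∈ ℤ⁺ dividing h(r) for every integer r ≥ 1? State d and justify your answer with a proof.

Computing the first values: h(1) = 4 and h(2) = 24; gcd(4, 24) = 4, so d ≤ 4.
We prove 4 | 5^r - 1 for all r ≥ 1 by induction on r.
For the base case r = 1: h(1) = 4 = 4·(1), so 4 | h(1).
For the inductive step, assume it holds for an arbitrary k ≥ 1, i.e. 4 | h(k). Then
5^{k+1} − 1^{k+1} = 5·5^k − 1·1^k = 5·(5^k − 1^k) + (4)·1^k. The first term is divisible by 4 by the inductive hypothesis, and the second term (4)·1^k is divisible by 4 since 4 | 4. Hence 4 | h(k+1).
By induction, the statement is established for all r ≥ 1.
Therefore the largest such d is 4.

d = 4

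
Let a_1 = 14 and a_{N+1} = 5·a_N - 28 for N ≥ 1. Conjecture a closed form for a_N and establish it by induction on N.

a_N = 7·5^(N - 1) + 7

Computing the first terms: a_1 = 14, a_2 = 42, a_3 = 182. This suggests a_N = 7·5^(N - 1) + 7.
For the base case N = 1: the formula gives 14 = 14 = a_1.
Inductive step: suppose the statement holds for some i ≥ 1, so a_i = 7·5^(i - 1) + 7.
Then a_{i+1} = 5·a_i - 28 = 5·(7·5^(i - 1) + 7) - 28 = 7·5^i + 7 = 7·5^((i+1) - 1) + 7,
which is the claimed formula at N = i+1.
This completes the induction.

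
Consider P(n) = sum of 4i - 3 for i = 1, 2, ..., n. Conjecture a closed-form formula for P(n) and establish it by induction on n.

We claim P(n) = n(2n - 1) for all n ≥ 1.
For the base case n = 1: P(1) = 1, and the closed form gives 1. They agree.
Inductive step: assume the claim holds for n = i, so P(i) = i(2i - 1).
Then P(i+1) = P(i) + (4i + 1) = (i(2i - 1)) + (4i + 1).
Simplifying, P(i+1) = (i + 1)(2i + 1) = (i+1)(2(i+1) - 1),
which is the closed form with n = i+1.
By induction, the statement is established for all n ≥ 1.

P(n) = n(2n - 1)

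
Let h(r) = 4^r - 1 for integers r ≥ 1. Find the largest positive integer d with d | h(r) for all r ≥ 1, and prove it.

Computing the first values: h(1) = 3 and h(2) = 15; gcd(3, 15) = 3, so d ≤ 3.
We prove 3 | 4^r - 1 for all r ≥ 1 by induction on r.
When r = 1: h(1) = 3 = 3·(1), so 3 | h(1).
Inductive step: suppose the statement holds for some i ≥ 1, i.e. 3 | h(i). Then
4^{i+1} − 1^{i+1} = 4·4^i − 1·1^i = 4·(4^i − 1^i) + (3)·1^i. The first term is divisible by 3 by the inductive hypothesis, and the second term (3)·1^i is divisible by 3 since 3 | 3. Hence 3 | h(i+1).
By induction, the statement is established for all r ≥ 1.
Therefore the largest such d is 3.

d = 3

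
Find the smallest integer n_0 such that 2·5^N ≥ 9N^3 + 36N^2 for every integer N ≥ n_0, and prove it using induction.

At N = 3: 250 < 567, so the inequality fails and n_0 ≥ 4. We prove 2·5^N ≥ 9N^3 + 36N^2 for all N ≥ 4.
Base case (N = 4): 2·5^N = 1250 and 9N^3 + 36N^2 = 1152, so 1250 ≥ 1152.
Inductive step: suppose the statement holds for some k ≥ 4, so 2·5^k ≥ 9k^3 + 36k^2.
Then 2·5^(k + 1) = 5·(2·5^k) ≥ 5·(9k^3 + 36k^2).
Also, for k ≥ 4 we have 5·(9k^3 + 36k^2) ≥ 9(k+1)^3 + 36(k+1)^2, since 5·(9k^3 + 36k^2) − (9(k+1)^3 + 36(k+1)^2) = 36k^3 + 117k^2 - 99k - 45, which is nonnegative for all k ≥ 4.
Combining, 2·5^(k + 1) ≥ 9(k+1)^3 + 36(k+1)^2.
This completes the induction.
Hence the smallest such n_0 is 4.

n_0 = 4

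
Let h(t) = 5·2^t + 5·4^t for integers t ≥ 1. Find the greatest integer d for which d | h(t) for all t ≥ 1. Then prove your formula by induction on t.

d = 10

Computing the first values: h(1) = 30 and h(2) = 100; gcd(30, 100) = 10, so d ≤ 10.
We prove 10 | 5·2^t + 5·4^t for all t ≥ 1 by induction on t.
Base step (t = 1): h(1) = 30 = 10·(3), so 10 | h(1).
Inductive step: suppose the statement holds for some j ≥ 1, i.e. 10 | h(j). Then
h(j+1) − 4·h(j) = (5·2^(j+1) + 5·4^(j+1)) − 4·(5·2^j + 5·4^j) = (5)·2^j·(2 − 4) = (-10)·2^j. Since 10 | h(j) by the inductive hypothesis, 10 | 4·h(j); and 10 | -10 since -10 = 10·-1. Therefore 10 | h(j+1).
Hence, by induction on t, the claim holds for every t ≥ 1.
Therefore the largest such d is 10.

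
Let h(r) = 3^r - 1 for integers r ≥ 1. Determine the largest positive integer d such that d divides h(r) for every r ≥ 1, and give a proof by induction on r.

Computing the first values: h(1) = 2 and h(2) = 8; gcd(2, 8) = 2, so d ≤ 2.
We prove 2 | 3^r - 1 for all r ≥ 1 by induction on r.
Base step (r = 1): h(1) = 2 = 2·(1), so 2 | h(1).
Suppose the result is true for r = i, i.e. 2 | h(i). Then
3^{i+1} − 1^{i+1} = 3·3^i − 1·1^i = 3·(3^i − 1^i) + (2)·1^i. The first term is divisible by 2 by the inductive hypothesis, and the second term (2)·1^i is divisible by 2 since 2 | 2. Hence 2 | h(i+1).
By induction, the statement is established for all r ≥ 1.
Therefore the largest such d is 2.

d = 2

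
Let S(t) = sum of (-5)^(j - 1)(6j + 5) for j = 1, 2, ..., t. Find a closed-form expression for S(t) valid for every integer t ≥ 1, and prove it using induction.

We claim S(t) = -(-5)^t(t + 1) + 1 for all t ≥ 1.
Base case (t = 1): S(1) = 11, and the closed form gives 11. They agree.
For the inductive step, assume it holds for an arbitrary j ≥ 1, so S(j) = -(-5)^j(j + 1) + 1.
Then S(j+1) = S(j) + ((-5)^j(6j + 11)) = (-(-5)^j(j + 1) + 1) + ((-5)^j(6j + 11)).
Simplifying, S(j+1) = 5(-5)^j·j + 10(-5)^j + 1 = -(-5)^(j+1)((j+1) + 1) + 1,
which is the closed form with t = j+1.
By the principle of mathematical induction, the result holds for all t ≥ 1.

S(t) = -(-5)^t(t + 1) + 1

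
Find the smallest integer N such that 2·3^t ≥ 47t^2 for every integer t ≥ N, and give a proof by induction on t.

N = 7

At t = 6: 1458 < 1692, so the inequality fails and N ≥ 7. We prove 2·3^t ≥ 47t^2 for all t ≥ 7.
When t = 7: 2·3^t = 4374 and 47t^2 = 2303, so 4374 ≥ 2303.
For the inductive step, assume it holds for an arbitrary k ≥ 7, so 2·3^k ≥ 47k^2.
Then 2·3^(k + 1) = 3·(2·3^k) ≥ 3·(47k^2).
Also, for k ≥ 7 we have 3·(47k^2) ≥ 47(k+1)^2, since 3 ≥ (1 + 1/k)^2 for all k ≥ 7.
Combining, 2·3^(k + 1) ≥ 47(k+1)^2.
By induction, the statement is established for all t ≥ 7.
Hence the smallest such N is 7.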